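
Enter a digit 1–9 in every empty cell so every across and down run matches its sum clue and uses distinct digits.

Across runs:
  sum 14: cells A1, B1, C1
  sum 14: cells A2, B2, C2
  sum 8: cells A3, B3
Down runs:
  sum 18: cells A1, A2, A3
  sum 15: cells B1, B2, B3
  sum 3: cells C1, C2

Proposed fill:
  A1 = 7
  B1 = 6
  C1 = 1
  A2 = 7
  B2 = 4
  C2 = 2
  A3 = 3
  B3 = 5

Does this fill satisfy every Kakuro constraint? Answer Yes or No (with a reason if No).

No — the down run A1–A3 sums to 17, not 18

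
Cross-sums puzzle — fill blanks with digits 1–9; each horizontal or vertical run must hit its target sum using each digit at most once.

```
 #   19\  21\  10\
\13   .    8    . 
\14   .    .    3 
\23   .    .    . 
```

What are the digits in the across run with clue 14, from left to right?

23 in 3 cells must be {6,8,9}.
Given what's placed, R3C3 must be 6 to fit the 23 across and 10 down.
R1C3 = 10 − 9 = 1 completes the 10 down.
R3C2 = 9: the only remaining digit allowed by both the 23 across and the 21 down.
R1C1 = 13 − 9 = 4 completes the 13 across.
R2C2 = 21 − 17 = 4 completes the 21 down.
R3C1 = 23 − 15 = 8 completes the 23 across.
R2C1 = 14 − 7 = 7 completes the 14 across.

7 4 3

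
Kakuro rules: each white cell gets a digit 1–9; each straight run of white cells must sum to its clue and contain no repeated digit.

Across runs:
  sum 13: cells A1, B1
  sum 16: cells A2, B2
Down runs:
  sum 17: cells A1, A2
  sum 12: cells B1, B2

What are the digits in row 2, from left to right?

9 7

16 in 2 cells must be {7,9}; 17 in 2 cells must be {8,9}.
The 16 across and the 17 down share only 9, so A2 = 9.
B2 = 16 − 9 = 7 completes the 16 across.
A1 = 17 − 9 = 8 completes the 17 down.
B1 = 13 − 8 = 5 completes the 13 across.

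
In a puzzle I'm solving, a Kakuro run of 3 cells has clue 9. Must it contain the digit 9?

Counterexample: {1,2,6} sums to 9 without using 9.

No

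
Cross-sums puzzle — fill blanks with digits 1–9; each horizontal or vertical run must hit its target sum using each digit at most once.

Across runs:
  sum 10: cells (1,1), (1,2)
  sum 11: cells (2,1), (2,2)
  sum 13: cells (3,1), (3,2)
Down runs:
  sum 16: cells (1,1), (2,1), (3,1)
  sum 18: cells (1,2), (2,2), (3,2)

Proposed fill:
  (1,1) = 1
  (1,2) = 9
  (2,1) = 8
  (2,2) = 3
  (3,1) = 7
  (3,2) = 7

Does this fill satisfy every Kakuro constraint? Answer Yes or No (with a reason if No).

No — the down run (1,2)–(3,2) sums to 19, not 18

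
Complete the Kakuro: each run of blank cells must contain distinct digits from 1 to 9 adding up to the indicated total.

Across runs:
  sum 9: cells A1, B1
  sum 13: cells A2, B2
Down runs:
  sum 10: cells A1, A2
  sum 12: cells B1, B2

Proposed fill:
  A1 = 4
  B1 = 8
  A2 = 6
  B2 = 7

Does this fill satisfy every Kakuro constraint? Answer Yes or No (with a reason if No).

No — the across run A1–B1 sums to 12, not 9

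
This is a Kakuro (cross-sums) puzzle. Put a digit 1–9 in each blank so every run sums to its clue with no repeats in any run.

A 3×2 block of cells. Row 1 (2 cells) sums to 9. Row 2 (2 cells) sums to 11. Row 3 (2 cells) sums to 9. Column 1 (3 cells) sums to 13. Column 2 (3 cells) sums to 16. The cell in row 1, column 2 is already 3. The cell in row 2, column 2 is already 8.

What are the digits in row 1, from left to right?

(1,1) = 9 − 3 = 6 completes the 9 across.
(2,1) = 11 − 8 = 3 completes the 11 across.
(3,1) = 13 − 9 = 4 completes the 13 down.
(3,2) = 9 − 4 = 5 completes the 9 across.

6 3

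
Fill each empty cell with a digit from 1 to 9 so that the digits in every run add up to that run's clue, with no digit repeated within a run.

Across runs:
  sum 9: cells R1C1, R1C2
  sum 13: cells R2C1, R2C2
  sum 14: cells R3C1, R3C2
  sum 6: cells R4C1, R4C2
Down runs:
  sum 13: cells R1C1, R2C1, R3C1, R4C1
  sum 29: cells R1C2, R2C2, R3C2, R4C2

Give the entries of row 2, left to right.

29 in 4 cells must be {5,7,8,9}.
Only 5 fits R4C2 under both its across sum 6 and down sum 29.
R4C1 = 6 − 5 = 1 completes the 6 across.
Nothing is forced directly, so branch on R1C2, whose candidates are 7 or 8. If R1C2 = 8: then R1C1 would have to be in {1} for the 9 across but in {2,3,4,5,6,7} for the 13 down — contradiction. So R1C2 = 7.
R1C1 = 9 − 7 = 2 completes the 9 across.
R3C1 = 6: the only remaining digit allowed by both the 14 across and the 13 down.
R3C2 = 14 − 6 = 8 completes the 14 across.
R2C1 = 13 − 9 = 4 completes the 13 down.
R2C2 = 13 − 4 = 9 completes the 13 across.

4, 9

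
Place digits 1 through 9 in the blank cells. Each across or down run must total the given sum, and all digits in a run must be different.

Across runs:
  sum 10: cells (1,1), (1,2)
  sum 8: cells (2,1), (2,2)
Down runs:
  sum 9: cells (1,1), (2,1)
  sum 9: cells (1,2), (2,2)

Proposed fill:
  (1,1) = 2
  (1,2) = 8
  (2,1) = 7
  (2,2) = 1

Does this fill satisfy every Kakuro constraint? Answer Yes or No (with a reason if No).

Across: 2+8=10; 7+1=8. Down: 2+7=9; 8+1=9. No digit repeats within any run.

Yes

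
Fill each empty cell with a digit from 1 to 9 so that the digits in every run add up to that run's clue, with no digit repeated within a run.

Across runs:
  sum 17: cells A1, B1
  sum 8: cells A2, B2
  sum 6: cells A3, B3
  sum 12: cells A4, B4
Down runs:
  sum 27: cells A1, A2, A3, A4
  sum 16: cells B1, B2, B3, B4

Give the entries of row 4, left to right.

7, 5

17 in 2 cells must be {8,9}.
Nothing is forced directly, so branch on A3, whose candidates are 4 or 5. If A3 = 4: that forces A2 = 6, B2 = 2, after which B3 would have to be in {2} for the 6 across but in {1,3,4,5,6,7,8,9} for the 16 down — contradiction. So A3 = 5.
Given what's placed, A1 must be 9 to fit the 17 across and 27 down.
B1 = 17 − 9 = 8 completes the 17 across.
B3 = 6 − 5 = 1 completes the 6 across.
A4 = 7: the only remaining digit allowed by both the 12 across and the 27 down.
B4 = 12 − 7 = 5 completes the 12 across.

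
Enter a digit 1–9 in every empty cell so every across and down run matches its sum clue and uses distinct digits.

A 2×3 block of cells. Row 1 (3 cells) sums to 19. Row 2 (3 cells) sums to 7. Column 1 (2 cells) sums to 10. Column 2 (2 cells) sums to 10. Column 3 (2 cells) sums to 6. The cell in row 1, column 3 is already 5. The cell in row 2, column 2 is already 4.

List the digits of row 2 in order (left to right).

2 4 1

7 in 3 cells must be {1,2,4}.
(1,2) = 10 − 4 = 6 completes the 10 down.
(2,3) = 6 − 5 = 1 completes the 6 down.
(1,1) = 19 − 11 = 8 completes the 19 across.
(2,1) = 7 − 5 = 2 completes the 7 across.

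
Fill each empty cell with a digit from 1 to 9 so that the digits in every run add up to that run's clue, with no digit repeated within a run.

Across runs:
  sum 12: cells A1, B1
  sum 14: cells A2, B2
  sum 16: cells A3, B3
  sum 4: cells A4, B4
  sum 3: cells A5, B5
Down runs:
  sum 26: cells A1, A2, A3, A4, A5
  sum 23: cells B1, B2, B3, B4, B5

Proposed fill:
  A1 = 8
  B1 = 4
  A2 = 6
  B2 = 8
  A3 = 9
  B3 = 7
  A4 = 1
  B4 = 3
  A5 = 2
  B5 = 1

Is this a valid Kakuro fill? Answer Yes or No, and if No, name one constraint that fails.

Across: 8+4=12; 6+8=14; 9+7=16; 1+3=4; 2+1=3. Down: 8+6+9+1+2=26; 4+8+7+3+1=23. No digit repeats within any run.

Yes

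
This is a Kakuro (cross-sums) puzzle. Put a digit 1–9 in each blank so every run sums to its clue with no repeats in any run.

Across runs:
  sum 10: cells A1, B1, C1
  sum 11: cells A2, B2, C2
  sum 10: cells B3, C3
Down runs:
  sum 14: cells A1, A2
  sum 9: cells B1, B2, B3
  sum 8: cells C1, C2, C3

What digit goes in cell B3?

Nothing is forced directly, so branch on A1, whose candidates are 5 or 6. If A1 = 5: then A2 would have to be in {1,2,3,4,5,6,7,8} for the 11 across but in {9} for the 14 down — contradiction. So A1 = 6.
A2 = 14 − 6 = 8 completes the 14 down.
Nothing is forced directly, so branch on B1, whose candidates are 1 or 3. If B1 = 3: that forces C1 = 1, C2 = 2, after which C3 would have to be in {1,2,3,4,6,7,8,9} for the 10 across but in {5} for the 8 down — contradiction. So B1 = 1.
C1 = 10 − 7 = 3 completes the 10 across.
B2 = 2: the only remaining digit allowed by both the 11 across and the 9 down.
C2 = 11 − 10 = 1 completes the 11 across.
B3 = 9 − 3 = 6 completes the 9 down.
C3 = 10 − 6 = 4 completes the 10 across.

6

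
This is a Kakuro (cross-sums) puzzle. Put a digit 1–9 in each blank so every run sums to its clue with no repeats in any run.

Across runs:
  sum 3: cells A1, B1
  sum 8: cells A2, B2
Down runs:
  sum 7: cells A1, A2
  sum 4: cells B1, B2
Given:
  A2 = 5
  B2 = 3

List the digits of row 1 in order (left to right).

3 in 2 cells must be {1,2}; 4 in 2 cells must be {1,3}.
A1 = 7 − 5 = 2 completes the 7 down.
B1 = 3 − 2 = 1 completes the 3 across.

2 1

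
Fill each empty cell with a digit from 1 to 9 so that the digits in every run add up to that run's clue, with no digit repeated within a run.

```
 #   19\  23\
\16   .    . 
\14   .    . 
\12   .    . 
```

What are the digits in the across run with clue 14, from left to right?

16 in 2 cells must be {7,9}; 23 in 3 cells must be {6,8,9}.
The 16 across and the 23 down share only 9, so R1C2 = 9.
Given what's placed, R3C2 must be 8 to fit the 12 across and 23 down.
R1C1 = 16 − 9 = 7 completes the 16 across.
R2C2 = 23 − 17 = 6 completes the 23 down.
R3C1 = 12 − 8 = 4 completes the 12 across.
R2C1 = 14 − 6 = 8 completes the 14 across.

8 6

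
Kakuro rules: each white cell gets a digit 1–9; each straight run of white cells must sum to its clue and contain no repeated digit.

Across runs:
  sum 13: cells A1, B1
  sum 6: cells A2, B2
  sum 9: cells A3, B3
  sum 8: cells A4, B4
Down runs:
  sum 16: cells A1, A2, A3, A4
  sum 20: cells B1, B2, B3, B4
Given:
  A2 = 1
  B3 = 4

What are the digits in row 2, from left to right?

B2 = 6 − 1 = 5 completes the 6 across.
A3 = 9 − 4 = 5 completes the 9 across.
Nothing is forced directly, so branch on B1, whose candidates are 8 or 9. If B1 = 8: then A1 would have to be in {5} for the 13 across but in {2,3,4,6,7,8} for the 16 down — contradiction. So B1 = 9.
A1 = 13 − 9 = 4 completes the 13 across.
A4 = 16 − 10 = 6 completes the 16 down.
B4 = 8 − 6 = 2 completes the 8 across.

1 5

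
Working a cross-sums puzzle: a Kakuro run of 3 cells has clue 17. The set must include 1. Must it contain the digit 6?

No

The only way to make 17 from 3 distinct digits under that restriction is {1,7,9}, which does not contain 6.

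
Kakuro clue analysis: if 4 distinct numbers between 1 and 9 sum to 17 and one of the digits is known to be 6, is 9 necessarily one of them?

Counterexample: {1,2,6,8} sums to 17 under that restriction without using 9.

No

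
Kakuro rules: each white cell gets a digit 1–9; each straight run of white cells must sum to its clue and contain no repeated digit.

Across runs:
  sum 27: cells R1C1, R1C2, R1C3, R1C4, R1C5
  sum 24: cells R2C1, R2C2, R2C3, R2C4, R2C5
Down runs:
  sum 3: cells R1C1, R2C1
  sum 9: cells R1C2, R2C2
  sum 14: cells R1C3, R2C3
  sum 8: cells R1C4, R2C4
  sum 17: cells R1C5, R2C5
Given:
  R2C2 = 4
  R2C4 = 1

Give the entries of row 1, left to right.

3 in 2 cells must be {1,2}; 17 in 2 cells must be {8,9}.
R1C2 = 9 − 4 = 5 completes the 9 down.
R1C4 = 8 − 1 = 7 completes the 8 down.
Given what's placed, R2C1 must be 2 to fit the 24 across and 3 down.
R1C1 = 3 − 2 = 1 completes the 3 down.
Given what's placed, R1C5 must be 8 to fit the 27 across and 17 down.
R2C5 = 17 − 8 = 9 completes the 17 down.
R1C3 = 27 − 21 = 6 completes the 27 across.

1 5 6 7 8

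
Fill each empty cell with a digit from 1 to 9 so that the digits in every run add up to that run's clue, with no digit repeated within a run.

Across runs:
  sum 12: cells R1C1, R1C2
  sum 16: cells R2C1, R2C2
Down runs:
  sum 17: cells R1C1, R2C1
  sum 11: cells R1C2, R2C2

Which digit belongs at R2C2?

7

16 in 2 cells must be {7,9}; 17 in 2 cells must be {8,9}.
The 16 across and the 17 down share only 9, so R2C1 = 9.
R2C2 = 16 − 9 = 7 completes the 16 across.
R1C1 = 17 − 9 = 8 completes the 17 down.
R1C2 = 12 − 8 = 4 completes the 12 across.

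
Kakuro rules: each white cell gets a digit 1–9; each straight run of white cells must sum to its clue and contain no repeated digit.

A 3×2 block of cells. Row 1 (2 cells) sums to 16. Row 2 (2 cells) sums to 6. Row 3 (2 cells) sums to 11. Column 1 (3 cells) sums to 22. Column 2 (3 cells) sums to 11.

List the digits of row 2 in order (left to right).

5, 1

16 in 2 cells must be {7,9}.
The 16 across and the 11 down share only 7, so (1,2) = 7.
The 6 across and the 22 down share only 5, so (2,1) = 5.
(2,2) = 6 − 5 = 1 completes the 6 across.
(3,2) = 11 − 8 = 3 completes the 11 down.
(1,1) = 16 − 7 = 9 completes the 16 across.
(3,1) = 11 − 3 = 8 completes the 11 across.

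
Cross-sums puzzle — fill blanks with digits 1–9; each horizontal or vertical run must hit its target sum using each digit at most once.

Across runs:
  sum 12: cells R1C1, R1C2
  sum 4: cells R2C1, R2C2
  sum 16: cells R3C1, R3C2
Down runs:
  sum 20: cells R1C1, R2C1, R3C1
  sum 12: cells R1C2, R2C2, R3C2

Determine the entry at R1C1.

4 in 2 cells must be {1,3}; 16 in 2 cells must be {7,9}.
The 4 across and the 20 down share only 3, so R2C1 = 3.
R2C2 = 4 − 3 = 1 completes the 4 across.
Given what's placed, R3C1 must be 9 to fit the 16 across and 20 down.
R3C2 = 16 − 9 = 7 completes the 16 across.
R1C1 = 20 − 12 = 8 completes the 20 down.
R1C2 = 12 − 8 = 4 completes the 12 across.

8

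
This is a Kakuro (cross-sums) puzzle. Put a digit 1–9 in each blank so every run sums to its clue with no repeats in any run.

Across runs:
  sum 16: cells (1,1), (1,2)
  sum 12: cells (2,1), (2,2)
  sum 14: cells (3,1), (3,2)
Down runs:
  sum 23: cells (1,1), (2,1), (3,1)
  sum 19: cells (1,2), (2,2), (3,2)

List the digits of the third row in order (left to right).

16 in 2 cells must be {7,9}; 23 in 3 cells must be {6,8,9}.
The 16 across and the 23 down share only 9, so (1,1) = 9.
(1,2) = 16 − 9 = 7 completes the 16 across.
Given what's placed, (2,1) must be 8 to fit the 12 across and 23 down.
(2,2) = 12 − 8 = 4 completes the 12 across.
(3,1) = 23 − 17 = 6 completes the 23 down.
(3,2) = 14 − 6 = 8 completes the 14 across.

6 8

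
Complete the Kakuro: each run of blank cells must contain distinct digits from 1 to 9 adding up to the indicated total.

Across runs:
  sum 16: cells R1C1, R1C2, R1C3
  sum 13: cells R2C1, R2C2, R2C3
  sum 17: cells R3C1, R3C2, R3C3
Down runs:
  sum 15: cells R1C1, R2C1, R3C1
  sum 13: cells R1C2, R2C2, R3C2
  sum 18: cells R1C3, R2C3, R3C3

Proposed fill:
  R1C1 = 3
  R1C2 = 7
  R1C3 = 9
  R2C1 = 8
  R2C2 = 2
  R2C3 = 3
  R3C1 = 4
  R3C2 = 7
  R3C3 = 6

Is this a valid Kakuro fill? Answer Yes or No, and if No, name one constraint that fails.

No — the down run R1C2–R3C2 sums to 16, not 13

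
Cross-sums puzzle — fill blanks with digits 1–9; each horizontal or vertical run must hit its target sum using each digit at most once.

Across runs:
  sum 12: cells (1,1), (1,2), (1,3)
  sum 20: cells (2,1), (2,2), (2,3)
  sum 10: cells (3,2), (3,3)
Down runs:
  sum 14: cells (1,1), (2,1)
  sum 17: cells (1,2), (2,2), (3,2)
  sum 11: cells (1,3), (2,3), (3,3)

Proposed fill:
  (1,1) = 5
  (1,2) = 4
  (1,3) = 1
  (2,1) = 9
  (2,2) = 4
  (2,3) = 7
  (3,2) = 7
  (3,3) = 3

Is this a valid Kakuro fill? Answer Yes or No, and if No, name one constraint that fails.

No — the across run (1,1)–(1,3) sums to 10, not 12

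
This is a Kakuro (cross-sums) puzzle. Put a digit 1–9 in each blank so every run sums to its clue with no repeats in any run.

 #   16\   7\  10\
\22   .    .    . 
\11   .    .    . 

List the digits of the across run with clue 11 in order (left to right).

16 in 2 cells must be {7,9}.
The 11 across and the 16 down share only 7, so R2C1 = 7.
R1C1 = 16 − 7 = 9 completes the 16 down.
Nothing is forced directly, so branch on R2C2, whose candidates are 1 or 3. If R2C2 = 3: then R1C2 would have to be in {5,6,7,8} for the 22 across but in {4} for the 7 down — contradiction. So R2C2 = 1.
R1C2 = 7 − 1 = 6 completes the 7 down.
R1C3 = 22 − 15 = 7 completes the 22 across.
R2C3 = 11 − 8 = 3 completes the 11 across.

7 1 3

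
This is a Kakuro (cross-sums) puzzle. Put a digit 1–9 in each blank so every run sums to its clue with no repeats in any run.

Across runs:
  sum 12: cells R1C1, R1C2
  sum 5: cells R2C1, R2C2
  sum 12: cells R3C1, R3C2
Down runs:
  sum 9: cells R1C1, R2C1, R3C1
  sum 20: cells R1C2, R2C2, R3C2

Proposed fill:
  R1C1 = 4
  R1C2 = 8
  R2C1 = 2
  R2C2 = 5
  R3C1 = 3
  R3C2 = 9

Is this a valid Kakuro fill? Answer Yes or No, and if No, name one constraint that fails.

No — the across run R2C1–R2C2 sums to 7, not 5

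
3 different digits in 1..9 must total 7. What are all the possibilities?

{1,2,4}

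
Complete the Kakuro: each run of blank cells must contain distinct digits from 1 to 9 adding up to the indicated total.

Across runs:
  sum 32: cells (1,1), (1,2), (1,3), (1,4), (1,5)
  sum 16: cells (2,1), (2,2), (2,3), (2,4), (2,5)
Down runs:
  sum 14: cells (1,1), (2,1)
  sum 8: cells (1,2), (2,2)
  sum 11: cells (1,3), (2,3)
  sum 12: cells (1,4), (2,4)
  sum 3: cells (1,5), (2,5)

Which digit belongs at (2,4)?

3

16 in 5 cells must be {1,2,3,4,6}; 3 in 2 cells must be {1,2}.
Only 2 fits (1,5) under both its across sum 32 and down sum 3.
The 16 across and the 14 down share only 6, so (2,1) = 6.
(2,5) = 3 − 2 = 1 completes the 3 down.
(1,1) = 14 − 6 = 8 completes the 14 down.
No cell is forced outright now. (2,2) can only be 2 or 3 (the digits allowed by both its 16 across and its 8 down). If (2,2) = 3: then (1,2) would have to be in {6,7,9} for the 32 across but in {5} for the 8 down — contradiction. So (2,2) = 2.
(1,2) = 8 − 2 = 6 completes the 8 down.
Nothing is forced directly, so branch on (2,3), whose candidates are 3 or 4. If (2,3) = 3: then (1,3) would have to be in {7,9} for the 32 across but in {8} for the 11 down — contradiction. So (2,3) = 4.
(1,3) = 11 − 4 = 7 completes the 11 down.
(1,4) = 32 − 23 = 9 completes the 32 across.
(2,4) = 16 − 13 = 3 completes the 16 across.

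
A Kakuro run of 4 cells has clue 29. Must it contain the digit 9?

Yes

The only way to make 29 from 4 distinct digits is {5,7,8,9}, which contains 9.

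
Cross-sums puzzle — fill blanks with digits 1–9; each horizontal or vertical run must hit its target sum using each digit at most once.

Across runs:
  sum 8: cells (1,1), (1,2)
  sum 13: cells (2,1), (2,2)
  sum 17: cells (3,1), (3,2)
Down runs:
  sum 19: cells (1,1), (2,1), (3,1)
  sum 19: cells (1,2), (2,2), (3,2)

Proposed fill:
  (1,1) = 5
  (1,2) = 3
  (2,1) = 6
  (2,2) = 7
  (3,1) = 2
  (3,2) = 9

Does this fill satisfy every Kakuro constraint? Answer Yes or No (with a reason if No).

No — the down run (1,1)–(3,1) sums to 13, not 19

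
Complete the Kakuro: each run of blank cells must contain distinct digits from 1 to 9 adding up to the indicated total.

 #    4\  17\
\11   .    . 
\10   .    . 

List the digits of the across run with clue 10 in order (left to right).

1, 9

4 in 2 cells must be {1,3}; 17 in 2 cells must be {8,9}.
The 11 across and the 4 down share only 3, so R1C1 = 3.
R1C2 = 11 − 3 = 8 completes the 11 across.
R2C1 = 4 − 3 = 1 completes the 4 down.
R2C2 = 10 − 1 = 9 completes the 10 across.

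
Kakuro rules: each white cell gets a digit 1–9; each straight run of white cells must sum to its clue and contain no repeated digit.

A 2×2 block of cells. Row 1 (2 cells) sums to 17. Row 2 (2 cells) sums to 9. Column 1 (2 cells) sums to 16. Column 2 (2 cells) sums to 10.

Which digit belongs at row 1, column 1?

17 in 2 cells must be {8,9}; 16 in 2 cells must be {7,9}.
The 17 across and the 16 down share only 9, so (1,1) = 9.
(1,2) = 17 − 9 = 8 completes the 17 across.
(2,1) = 16 − 9 = 7 completes the 16 down.
(2,2) = 9 − 7 = 2 completes the 9 across.

9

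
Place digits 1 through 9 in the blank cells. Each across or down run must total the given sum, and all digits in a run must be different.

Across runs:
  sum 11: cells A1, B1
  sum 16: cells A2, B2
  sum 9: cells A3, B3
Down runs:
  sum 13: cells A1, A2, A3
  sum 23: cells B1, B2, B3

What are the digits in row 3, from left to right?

16 in 2 cells must be {7,9}; 23 in 3 cells must be {6,8,9}.
The 16 across and the 23 down share only 9, so B2 = 9.
A2 = 16 − 9 = 7 completes the 16 across.
Nothing is forced directly, so branch on B1, whose candidates are 6 or 8. If B1 = 8: then A1 would have to be in {3} for the 11 across but in {1,2,4,5} for the 13 down — contradiction. So B1 = 6.
A1 = 11 − 6 = 5 completes the 11 across.
A3 = 13 − 12 = 1 completes the 13 down.
B3 = 9 − 1 = 8 completes the 9 across.

1 8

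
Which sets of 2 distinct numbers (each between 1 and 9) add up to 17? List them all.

{8,9}

2 distinct digits from 1–9 sum between 3 and 17.
Only one set works: {8,9}.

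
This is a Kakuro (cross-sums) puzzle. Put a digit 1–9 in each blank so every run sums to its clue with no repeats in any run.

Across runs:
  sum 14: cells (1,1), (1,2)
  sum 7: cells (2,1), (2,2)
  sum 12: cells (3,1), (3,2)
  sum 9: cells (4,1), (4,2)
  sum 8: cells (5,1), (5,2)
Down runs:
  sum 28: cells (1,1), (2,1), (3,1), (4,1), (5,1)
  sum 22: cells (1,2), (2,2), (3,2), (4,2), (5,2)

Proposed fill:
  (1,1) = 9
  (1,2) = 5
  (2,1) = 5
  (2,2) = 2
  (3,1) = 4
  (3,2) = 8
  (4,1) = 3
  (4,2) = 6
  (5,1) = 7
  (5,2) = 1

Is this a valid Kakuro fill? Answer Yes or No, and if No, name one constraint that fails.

Yes

Across: 9+5=14; 5+2=7; 4+8=12; 3+6=9; 7+1=8. Down: 9+5+4+3+7=28; 5+2+8+6+1=22. No digit repeats within any run.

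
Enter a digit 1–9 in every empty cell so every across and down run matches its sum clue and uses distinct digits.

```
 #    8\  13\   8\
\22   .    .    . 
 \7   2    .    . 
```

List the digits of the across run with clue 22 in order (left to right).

6, 9, 7

7 in 3 cells must be {1,2,4}.
R1C1 = 8 − 2 = 6 completes the 8 down.
R1C3 = 7: the only remaining digit allowed by both the 22 across and the 8 down.
Given what's placed, R2C2 must be 4 to fit the 7 across and 13 down.
R2C3 = 7 − 6 = 1 completes the 7 across.
R1C2 = 22 − 13 = 9 completes the 22 across.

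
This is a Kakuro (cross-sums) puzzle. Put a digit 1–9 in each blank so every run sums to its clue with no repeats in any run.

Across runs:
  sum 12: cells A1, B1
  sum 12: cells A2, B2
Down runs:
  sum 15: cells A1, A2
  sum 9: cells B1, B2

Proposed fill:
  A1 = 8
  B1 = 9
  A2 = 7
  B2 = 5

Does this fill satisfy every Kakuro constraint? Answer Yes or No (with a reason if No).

No — the across run A1–B1 sums to 17, not 12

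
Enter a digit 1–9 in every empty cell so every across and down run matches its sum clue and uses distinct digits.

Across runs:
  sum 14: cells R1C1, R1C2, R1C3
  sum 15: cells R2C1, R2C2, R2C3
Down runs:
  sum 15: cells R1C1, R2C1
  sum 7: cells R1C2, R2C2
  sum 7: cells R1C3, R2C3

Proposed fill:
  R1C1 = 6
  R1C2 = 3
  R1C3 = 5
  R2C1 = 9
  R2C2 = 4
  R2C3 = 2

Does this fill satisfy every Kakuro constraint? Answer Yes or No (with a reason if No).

Yes

Across: 6+3+5=14; 9+4+2=15. Down: 6+9=15; 3+4=7; 5+2=7. No digit repeats within any run.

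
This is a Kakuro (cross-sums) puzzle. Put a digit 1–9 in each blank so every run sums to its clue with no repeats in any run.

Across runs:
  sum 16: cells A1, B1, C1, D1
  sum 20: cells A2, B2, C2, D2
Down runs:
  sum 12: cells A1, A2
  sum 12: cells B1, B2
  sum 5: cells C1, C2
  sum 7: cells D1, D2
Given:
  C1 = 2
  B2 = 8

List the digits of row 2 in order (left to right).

5, 8, 3, 4

B1 = 12 − 8 = 4 completes the 12 down.
C2 = 5 − 2 = 3 completes the 5 down.
Nothing is forced directly, so branch on D1, whose candidates are 1 or 3. If D1 = 1: that forces A1 = 9, after which A2 would have to be in {2,4,5,7} for the 20 across but in {3} for the 12 down — contradiction. So D1 = 3.
A1 = 16 − 9 = 7 completes the 16 across.
A2 = 12 − 7 = 5 completes the 12 down.
D2 = 20 − 16 = 4 completes the 20 across.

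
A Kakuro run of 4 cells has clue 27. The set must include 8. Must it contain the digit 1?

Counterexample: {3,7,8,9} sums to 27 under that restriction without using 1.

No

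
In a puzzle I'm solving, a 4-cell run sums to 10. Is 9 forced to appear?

No

The only way to make 10 from 4 distinct digits is {1,2,3,4}, which does not contain 9.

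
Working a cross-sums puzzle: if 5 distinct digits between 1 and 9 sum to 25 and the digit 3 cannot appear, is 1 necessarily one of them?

Counterexample: {2,4,5,6,8} sums to 25 under that restriction without using 1.

No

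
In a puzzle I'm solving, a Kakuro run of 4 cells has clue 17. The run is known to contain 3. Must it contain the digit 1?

No

Counterexample: {2,3,4,8} sums to 17 under that restriction without using 1.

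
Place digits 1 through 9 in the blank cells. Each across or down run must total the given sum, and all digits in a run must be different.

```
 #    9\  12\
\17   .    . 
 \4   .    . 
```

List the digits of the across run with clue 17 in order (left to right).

8, 9

17 in 2 cells must be {8,9}; 4 in 2 cells must be {1,3}.
The 17 across and the 9 down share only 8, so R1C1 = 8.
R1C2 = 17 − 8 = 9 completes the 17 across.
R2C1 = 9 − 8 = 1 completes the 9 down.
R2C2 = 4 − 1 = 3 completes the 4 across.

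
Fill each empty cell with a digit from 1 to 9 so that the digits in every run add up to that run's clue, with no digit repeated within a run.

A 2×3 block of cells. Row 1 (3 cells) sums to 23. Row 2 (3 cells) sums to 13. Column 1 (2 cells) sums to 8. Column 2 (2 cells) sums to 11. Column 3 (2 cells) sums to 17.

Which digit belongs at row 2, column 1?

23 in 3 cells must be {6,8,9}; 17 in 2 cells must be {8,9}.
The 23 across and the 8 down share only 6, so (1,1) = 6.
(2,1) = 8 − 6 = 2 completes the 8 down.
Given what's placed, (2,3) must be 8 to fit the 13 across and 17 down.
(1,3) = 17 − 8 = 9 completes the 17 down.
(2,2) = 13 − 10 = 3 completes the 13 across.
(1,2) = 23 − 15 = 8 completes the 23 across.

2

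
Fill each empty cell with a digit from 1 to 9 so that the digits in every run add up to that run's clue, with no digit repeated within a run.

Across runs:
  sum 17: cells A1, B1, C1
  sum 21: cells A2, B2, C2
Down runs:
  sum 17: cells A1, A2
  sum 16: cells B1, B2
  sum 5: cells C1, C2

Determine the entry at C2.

4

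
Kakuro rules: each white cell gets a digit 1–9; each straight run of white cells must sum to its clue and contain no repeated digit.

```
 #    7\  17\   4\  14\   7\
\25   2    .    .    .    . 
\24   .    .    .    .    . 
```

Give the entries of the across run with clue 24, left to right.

5 8 3 6 2

17 in 2 cells must be {8,9}; 4 in 2 cells must be {1,3}.
R2C1 = 7 − 2 = 5 completes the 7 down.
No cell is forced outright now. R1C2 can only be 8 or 9 (the digits allowed by both its 25 across and its 17 down). If R1C2 = 8: that forces R2C2 = 9, R2C4 = 6, after which R1C4 would have to be in {1,3,4,5,6,7,9} for the 25 across but in {8} for the 14 down — contradiction. So R1C2 = 9.
R2C2 = 17 − 9 = 8 completes the 17 down.
Given what's placed, R2C4 must be 6 to fit the 24 across and 14 down.
R1C4 = 14 − 6 = 8 completes the 14 down.
Given what's placed, R1C3 must be 1 to fit the 25 across and 4 down.
R1C5 = 25 − 20 = 5 completes the 25 across.
R2C3 = 4 − 1 = 3 completes the 4 down.
R2C5 = 24 − 22 = 2 completes the 24 across.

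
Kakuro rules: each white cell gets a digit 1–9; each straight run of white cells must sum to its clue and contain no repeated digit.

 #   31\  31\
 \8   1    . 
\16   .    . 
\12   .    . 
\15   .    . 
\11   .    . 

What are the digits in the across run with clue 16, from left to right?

7 9

16 in 2 cells must be {7,9}.
R1C2 = 8 − 1 = 7 completes the 8 across.
Given what's placed, R2C2 must be 9 to fit the 16 across and 31 down.
R2C1 = 16 − 9 = 7 completes the 16 across.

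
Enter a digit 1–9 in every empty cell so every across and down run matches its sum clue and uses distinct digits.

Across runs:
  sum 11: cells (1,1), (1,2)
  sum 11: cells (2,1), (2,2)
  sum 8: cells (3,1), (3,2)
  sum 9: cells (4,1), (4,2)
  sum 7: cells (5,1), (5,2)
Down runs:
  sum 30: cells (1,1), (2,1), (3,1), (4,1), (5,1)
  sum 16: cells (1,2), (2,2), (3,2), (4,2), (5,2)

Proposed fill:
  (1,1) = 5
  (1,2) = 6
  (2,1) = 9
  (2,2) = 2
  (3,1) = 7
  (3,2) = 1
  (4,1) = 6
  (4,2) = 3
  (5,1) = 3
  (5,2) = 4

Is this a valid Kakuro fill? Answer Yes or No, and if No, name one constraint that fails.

Yes

Across: 5+6=11; 9+2=11; 7+1=8; 6+3=9; 3+4=7. Down: 5+9+7+6+3=30; 6+2+1+3+4=16. No digit repeats within any run.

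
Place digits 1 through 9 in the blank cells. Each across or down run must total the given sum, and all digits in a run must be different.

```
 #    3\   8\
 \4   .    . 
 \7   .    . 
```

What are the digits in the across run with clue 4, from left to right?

1 3

4 in 2 cells must be {1,3}; 3 in 2 cells must be {1,2}.
The 4 across and the 3 down share only 1, so R1C1 = 1.
R1C2 = 4 − 1 = 3 completes the 4 across.
R2C1 = 3 − 1 = 2 completes the 3 down.
R2C2 = 7 − 2 = 5 completes the 7 across.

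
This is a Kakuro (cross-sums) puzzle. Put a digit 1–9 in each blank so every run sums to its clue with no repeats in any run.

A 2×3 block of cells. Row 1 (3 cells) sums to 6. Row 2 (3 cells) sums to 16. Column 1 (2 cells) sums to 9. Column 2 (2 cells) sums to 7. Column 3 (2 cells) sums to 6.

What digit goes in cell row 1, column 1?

2

6 in 3 cells must be {1,2,3}.
Nothing is forced directly, so branch on (1,2), whose candidates are 1 or 2 or 3. If (1,2) = 1: that forces (1,3) = 2, (2,2) = 6, after which (2,3) would have to be in {1,2,3,7,8,9} for the 16 across but in {4} for the 6 down — contradiction. If (1,2) = 2: that forces (1,3) = 1, (2,2) = 5, after which (2,3) would have to be in {2,3,4,7,8,9} for the 16 across but in {5} for the 6 down — contradiction. So (1,2) = 3.
(2,2) = 7 − 3 = 4 completes the 7 down.
Given what's placed, (2,3) must be 5 to fit the 16 across and 6 down.
(1,3) = 6 − 5 = 1 completes the 6 down.
(2,1) = 16 − 9 = 7 completes the 16 across.
(1,1) = 6 − 4 = 2 completes the 6 across.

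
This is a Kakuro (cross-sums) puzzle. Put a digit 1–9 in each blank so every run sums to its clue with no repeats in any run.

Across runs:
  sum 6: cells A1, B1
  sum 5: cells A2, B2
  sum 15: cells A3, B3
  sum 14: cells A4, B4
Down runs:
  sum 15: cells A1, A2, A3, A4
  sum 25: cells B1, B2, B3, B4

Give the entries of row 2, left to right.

2, 3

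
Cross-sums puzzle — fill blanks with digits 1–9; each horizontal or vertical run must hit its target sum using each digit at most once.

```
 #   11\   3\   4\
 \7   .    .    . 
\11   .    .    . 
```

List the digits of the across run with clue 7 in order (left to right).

7 in 3 cells must be {1,2,4}; 3 in 2 cells must be {1,2}; 4 in 2 cells must be {1,3}.
The 7 across and the 4 down share only 1, so R1C3 = 1.
R2C3 = 4 − 1 = 3 completes the 4 down.
Given what's placed, R1C2 must be 2 to fit the 7 across and 3 down.
R2C2 = 3 − 2 = 1 completes the 3 down.
R1C1 = 7 − 3 = 4 completes the 7 across.
R2C1 = 11 − 4 = 7 completes the 11 across.

4 2 1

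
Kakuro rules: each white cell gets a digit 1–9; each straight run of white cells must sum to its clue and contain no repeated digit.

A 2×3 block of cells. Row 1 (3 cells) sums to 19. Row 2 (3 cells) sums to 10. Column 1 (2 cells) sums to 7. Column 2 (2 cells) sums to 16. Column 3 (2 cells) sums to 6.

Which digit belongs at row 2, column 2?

7

16 in 2 cells must be {7,9}.
The 10 across and the 16 down share only 7, so (2,2) = 7.
(1,2) = 16 − 7 = 9 completes the 16 down.
Nothing is forced directly, so branch on (1,3), whose candidates are 2 or 4. If (1,3) = 2: then (1,1) would have to be in {8} for the 19 across but in {1,2,3,4,5,6} for the 7 down — contradiction. So (1,3) = 4.
(1,1) = 19 − 13 = 6 completes the 19 across.
(2,1) = 7 − 6 = 1 completes the 7 down.
(2,3) = 10 − 8 = 2 completes the 10 across.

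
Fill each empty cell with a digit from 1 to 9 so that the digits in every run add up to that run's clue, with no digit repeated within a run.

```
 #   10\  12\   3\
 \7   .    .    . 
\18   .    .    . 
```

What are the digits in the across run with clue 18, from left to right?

7 in 3 cells must be {1,2,4}; 3 in 2 cells must be {1,2}.
The 7 across and the 12 down share only 4, so R1C2 = 4.
R2C2 = 12 − 4 = 8 completes the 12 down.
Given what's placed, R2C3 must be 1 to fit the 18 across and 3 down.
R1C3 = 3 − 1 = 2 completes the 3 down.
R2C1 = 18 − 9 = 9 completes the 18 across.
R1C1 = 7 − 6 = 1 completes the 7 across.

9 8 1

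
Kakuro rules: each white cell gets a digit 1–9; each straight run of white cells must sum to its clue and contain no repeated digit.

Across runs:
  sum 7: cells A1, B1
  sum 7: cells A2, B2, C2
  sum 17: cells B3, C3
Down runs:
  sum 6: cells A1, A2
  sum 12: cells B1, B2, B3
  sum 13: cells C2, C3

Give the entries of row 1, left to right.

4 3

7 in 3 cells must be {1,2,4}; 17 in 2 cells must be {8,9}.
The 7 across and the 13 down share only 4, so C2 = 4.
C3 = 13 − 4 = 9 completes the 13 down.
B3 = 17 − 9 = 8 completes the 17 across.
B2 = 1: the only remaining digit allowed by both the 7 across and the 12 down.
B1 = 12 − 9 = 3 completes the 12 down.
A2 = 7 − 5 = 2 completes the 7 across.
A1 = 7 − 3 = 4 completes the 7 across.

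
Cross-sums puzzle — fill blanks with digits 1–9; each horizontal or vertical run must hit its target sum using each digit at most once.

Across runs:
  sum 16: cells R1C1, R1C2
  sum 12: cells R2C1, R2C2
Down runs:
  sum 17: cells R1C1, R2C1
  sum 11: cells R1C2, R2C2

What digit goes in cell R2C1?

8

16 in 2 cells must be {7,9}; 17 in 2 cells must be {8,9}.
The 16 across and the 17 down share only 9, so R1C1 = 9.
R1C2 = 16 − 9 = 7 completes the 16 across.
R2C1 = 17 − 9 = 8 completes the 17 down.
R2C2 = 12 − 8 = 4 completes the 12 across.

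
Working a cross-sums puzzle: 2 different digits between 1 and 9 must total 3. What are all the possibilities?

{1,2}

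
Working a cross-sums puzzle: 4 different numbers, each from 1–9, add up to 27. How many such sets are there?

3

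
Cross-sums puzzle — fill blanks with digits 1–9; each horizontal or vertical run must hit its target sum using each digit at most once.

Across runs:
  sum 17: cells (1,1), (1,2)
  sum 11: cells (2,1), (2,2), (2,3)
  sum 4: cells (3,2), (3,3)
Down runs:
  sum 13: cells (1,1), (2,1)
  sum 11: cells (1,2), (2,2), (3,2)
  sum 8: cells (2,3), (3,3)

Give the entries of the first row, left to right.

9 8

17 in 2 cells must be {8,9}; 4 in 2 cells must be {1,3}.
The 17 across and the 11 down share only 8, so (1,2) = 8.
(3,2) = 1: the only remaining digit allowed by both the 4 across and the 11 down.
(3,3) = 4 − 1 = 3 completes the 4 across.
(1,1) = 17 − 8 = 9 completes the 17 across.
(2,1) = 13 − 9 = 4 completes the 13 down.
(2,2) = 11 − 9 = 2 completes the 11 down.
(2,3) = 11 − 6 = 5 completes the 11 across.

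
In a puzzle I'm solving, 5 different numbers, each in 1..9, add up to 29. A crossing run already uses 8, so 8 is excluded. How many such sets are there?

5 distinct digits from 1–9 sum between 15 and 35.
Dropping sets that contain 8.
Enumerating: {2,5,6,7,9}, {3,4,6,7,9}.

2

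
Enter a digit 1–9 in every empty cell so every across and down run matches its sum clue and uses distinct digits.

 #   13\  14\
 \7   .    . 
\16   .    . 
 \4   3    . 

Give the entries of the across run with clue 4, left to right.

3, 1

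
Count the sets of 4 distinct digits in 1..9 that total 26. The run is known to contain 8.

4

4 distinct digits from 1–9 sum between 10 and 30.
Keeping only sets containing 8.
Enumerating: {2,7,8,9}, {3,6,8,9}, {4,5,8,9}, {5,6,7,8}.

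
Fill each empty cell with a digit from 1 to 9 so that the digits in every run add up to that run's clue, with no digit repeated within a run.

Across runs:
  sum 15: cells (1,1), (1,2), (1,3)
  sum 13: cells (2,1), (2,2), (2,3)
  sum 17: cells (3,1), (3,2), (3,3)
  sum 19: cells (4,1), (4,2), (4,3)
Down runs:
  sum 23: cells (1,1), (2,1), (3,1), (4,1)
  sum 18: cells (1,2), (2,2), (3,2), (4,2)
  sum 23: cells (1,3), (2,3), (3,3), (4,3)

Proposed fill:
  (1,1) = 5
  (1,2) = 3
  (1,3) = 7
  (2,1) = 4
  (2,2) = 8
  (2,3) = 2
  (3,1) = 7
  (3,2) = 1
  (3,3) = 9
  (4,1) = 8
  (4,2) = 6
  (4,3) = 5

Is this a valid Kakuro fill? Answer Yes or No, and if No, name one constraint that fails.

No — the down run (1,1)–(4,1) sums to 24, not 23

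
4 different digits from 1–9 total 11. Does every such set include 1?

The only way to make 11 from 4 distinct digits is {1,2,3,5}, which contains 1.

Yes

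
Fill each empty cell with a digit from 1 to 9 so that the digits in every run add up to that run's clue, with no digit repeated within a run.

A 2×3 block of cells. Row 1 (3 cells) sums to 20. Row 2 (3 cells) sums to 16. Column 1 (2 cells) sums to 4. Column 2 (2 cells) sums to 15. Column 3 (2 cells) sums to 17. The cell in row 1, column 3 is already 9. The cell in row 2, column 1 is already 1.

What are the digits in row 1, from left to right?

4 in 2 cells must be {1,3}; 17 in 2 cells must be {8,9}.
(1,1) = 4 − 1 = 3 completes the 4 down.
(1,2) = 20 − 12 = 8 completes the 20 across.
(2,2) = 15 − 8 = 7 completes the 15 down.
(2,3) = 16 − 8 = 8 completes the 16 across.

3 8 9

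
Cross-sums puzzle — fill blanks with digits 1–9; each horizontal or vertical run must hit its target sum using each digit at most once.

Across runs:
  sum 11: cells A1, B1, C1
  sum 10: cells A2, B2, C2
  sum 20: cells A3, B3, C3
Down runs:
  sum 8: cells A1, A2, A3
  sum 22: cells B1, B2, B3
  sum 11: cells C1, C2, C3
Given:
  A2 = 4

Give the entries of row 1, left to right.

1 8 2

Given what's placed, B2 must be 5 to fit the 10 across and 22 down.
C2 = 10 − 9 = 1 completes the 10 across.
A3 = 3: the only remaining digit allowed by both the 20 across and the 8 down.
C3 = 8: the only remaining digit allowed by both the 20 across and the 11 down.
A1 = 8 − 7 = 1 completes the 8 down.
B1 = 8: the only remaining digit allowed by both the 11 across and the 22 down.
C1 = 11 − 9 = 2 completes the 11 across.
B3 = 20 − 11 = 9 completes the 20 across.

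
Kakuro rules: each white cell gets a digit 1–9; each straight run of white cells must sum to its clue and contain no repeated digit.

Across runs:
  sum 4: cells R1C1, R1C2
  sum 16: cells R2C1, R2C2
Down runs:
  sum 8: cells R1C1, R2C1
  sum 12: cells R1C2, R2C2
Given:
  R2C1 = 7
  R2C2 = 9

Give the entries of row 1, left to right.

1, 3

4 in 2 cells must be {1,3}; 16 in 2 cells must be {7,9}.
R1C1 = 8 − 7 = 1 completes the 8 down.
R1C2 = 4 − 1 = 3 completes the 4 across.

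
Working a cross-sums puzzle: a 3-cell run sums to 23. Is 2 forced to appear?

The only way to make 23 from 3 distinct digits is {6,8,9}, which does not contain 2.

No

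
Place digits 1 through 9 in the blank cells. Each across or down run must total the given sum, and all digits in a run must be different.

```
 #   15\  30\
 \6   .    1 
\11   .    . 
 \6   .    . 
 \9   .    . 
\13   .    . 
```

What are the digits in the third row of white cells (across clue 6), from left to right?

1, 5

15 in 5 cells must be {1,2,3,4,5}.
R1C1 = 6 − 1 = 5 completes the 6 across.
Given what's placed, R3C2 must be 5 to fit the 6 across and 30 down.
R5C1 = 4: the only remaining digit allowed by both the 13 across and the 15 down.
R5C2 = 13 − 4 = 9 completes the 13 across.
R3C1 = 6 − 5 = 1 completes the 6 across.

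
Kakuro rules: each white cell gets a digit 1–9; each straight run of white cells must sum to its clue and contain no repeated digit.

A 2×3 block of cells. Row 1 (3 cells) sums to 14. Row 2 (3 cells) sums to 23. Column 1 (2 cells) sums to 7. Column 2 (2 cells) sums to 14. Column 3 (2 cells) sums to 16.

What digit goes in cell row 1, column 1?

1

23 in 3 cells must be {6,8,9}; 16 in 2 cells must be {7,9}.
The 23 across and the 7 down share only 6, so (2,1) = 6.
Given what's placed, (2,3) must be 9 to fit the 23 across and 16 down.
(1,1) = 7 − 6 = 1 completes the 7 down.
(1,3) = 16 − 9 = 7 completes the 16 down.
(2,2) = 23 − 15 = 8 completes the 23 across.
(1,2) = 14 − 8 = 6 completes the 14 across.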